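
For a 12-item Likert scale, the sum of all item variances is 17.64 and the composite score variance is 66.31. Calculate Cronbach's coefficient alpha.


alpha = (k/(k-1)) * (1 - sum(si^2)/s_total^2)
= (12/11) * (1 - 17.64/66.31)
alpha = 0.8007

0.8007


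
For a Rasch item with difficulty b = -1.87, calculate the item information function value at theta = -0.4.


P = 1/(1+exp(-(-0.4--1.87))) = 0.8131
I = P*(1-P) = 0.8131 * 0.1869
I = 0.152

0.152


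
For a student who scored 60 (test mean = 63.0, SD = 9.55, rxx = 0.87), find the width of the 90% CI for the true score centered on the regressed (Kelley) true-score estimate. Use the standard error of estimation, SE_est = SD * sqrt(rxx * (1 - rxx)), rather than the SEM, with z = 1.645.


True score estimate = 0.87*60 + 0.13*63.0 = 60.39
SE_est = SD * sqrt(rxx * (1 - rxx)) = 9.55 * sqrt(0.87 * 0.13) = 9.55 * sqrt(0.1131) = 3.211698
CI = T_est +/- z * SE_est, so width = 2 * z * SE_est = 2 * 1.645 * 3.211698
Width = 10.5665

10.5665


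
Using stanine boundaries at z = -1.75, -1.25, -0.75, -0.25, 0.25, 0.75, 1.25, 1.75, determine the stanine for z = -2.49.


Stanine boundaries: [-1.75, -1.25, -0.75, -0.25, 0.25, 0.75, 1.25, 1.75]
z = -2.49
Check each boundary:
  z < -1.75
  z < -1.25
  z < -0.75
  z < -0.25
  z < 0.25
  z < 0.75
  z < 1.25
  z < 1.75
Highest qualifying boundary gives stanine = 1

1


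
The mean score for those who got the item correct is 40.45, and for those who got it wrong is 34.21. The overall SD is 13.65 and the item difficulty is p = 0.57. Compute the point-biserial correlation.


q = 1 - p = 0.43
rpb = ((M1 - M0) / SD) * sqrt(p * q)
rpb = ((40.45 - 34.21) / 13.65) * sqrt(0.57 * 0.43)
rpb = 0.2263

0.2263


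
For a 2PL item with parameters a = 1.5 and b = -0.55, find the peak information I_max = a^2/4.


For 2PL, max info at theta = b = -0.55
I_max = a^2 / 4 = 1.5^2 / 4
= 2.25 / 4
I_max = 0.5625

0.5625


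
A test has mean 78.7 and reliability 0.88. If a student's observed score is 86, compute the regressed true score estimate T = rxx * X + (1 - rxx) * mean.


T_est = rxx * X + (1 - rxx) * mean
T_est = 0.88 * 86 + 0.12 * 78.7
T_est = 75.68 + 9.444
T_est = 85.124

85.124


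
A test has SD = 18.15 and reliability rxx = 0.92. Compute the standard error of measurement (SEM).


SEM = SD * sqrt(1 - rxx)
SEM = 18.15 * sqrt(1 - 0.92)
SEM = 18.15 * sqrt(0.08) = 18.15 * 0.282843
SEM = 5.1336

5.1336


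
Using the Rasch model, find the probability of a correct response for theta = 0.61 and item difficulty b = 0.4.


theta - b = 0.61 - 0.4 = 0.21
exp(-(theta - b)) = exp(-0.21) = 0.8106
P = 1 / (1 + 0.8106)
P = 0.5523

0.5523


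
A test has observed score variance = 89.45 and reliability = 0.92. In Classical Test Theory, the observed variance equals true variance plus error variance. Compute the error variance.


var_true = rxx * var_obs = 0.92 * 89.45 = 82.294
var_error = var_obs - var_true
var_error = 89.45 - 82.294
var_error = 7.156

7.156


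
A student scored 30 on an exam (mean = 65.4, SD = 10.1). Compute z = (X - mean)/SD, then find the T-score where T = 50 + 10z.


z = (X - mean) / SD = (30 - 65.4) / 10.1
z = -35.4 / 10.1
z = -3.505
T-score = T = 50 + 10z
Carry z at full precision (z = -35.4 / 10.1) into the conversion:
T-score = 50 + 10 * (-35.4 / 10.1) = 50 + -354 / 10.1
T-score = 50 + -35.0495
T-score = 14.9505

14.9505


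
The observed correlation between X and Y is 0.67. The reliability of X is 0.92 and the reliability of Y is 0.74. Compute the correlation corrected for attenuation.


r_corrected = rxy / sqrt(rxx * ryy)
= 0.67 / sqrt(0.92 * 0.74)
= 0.67 / sqrt(0.6808)
= 0.67 / 0.825106
r_corrected = 0.812

0.812


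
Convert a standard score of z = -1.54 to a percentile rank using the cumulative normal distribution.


CDF(z) = 0.5 * (1 + erf(z/sqrt(2)))
erf(-1.0889) = -0.8764
CDF = 0.0618
Percentile rank = 0.0618 * 100 = 6.18

6.18


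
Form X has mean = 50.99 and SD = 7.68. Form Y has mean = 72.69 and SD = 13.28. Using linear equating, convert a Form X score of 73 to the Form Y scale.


slope = SD_Y / SD_X = 13.28 / 7.68 ~ 1.7292
intercept = mean_Y - slope * mean_X = 72.69 - (13.28 / 7.68) * 50.99 ~ -15.4802
Y = slope * X + intercept. To avoid rounding drift from the rounded slope/intercept, evaluate the equivalent form Y = mean_Y + SD_Y * (X - mean_X) / SD_X at full precision:
Y = 72.69 + 13.28 * (73 - 50.99) / 7.68
Y = 72.69 + 13.28 * 22.01 / 7.68
Y = 72.69 + 292.2928 / 7.68
Y = 72.69 + 38.059
Y = 110.749

110.749


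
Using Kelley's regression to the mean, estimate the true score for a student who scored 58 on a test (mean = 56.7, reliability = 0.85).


T_est = rxx * X + (1 - rxx) * mean
T_est = 0.85 * 58 + 0.15 * 56.7
T_est = 49.3 + 8.505
T_est = 57.805

57.805


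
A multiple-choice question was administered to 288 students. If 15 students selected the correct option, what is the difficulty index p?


Item difficulty p = number correct / total examinees
p = 15 / 288
p = 0.0521

0.0521


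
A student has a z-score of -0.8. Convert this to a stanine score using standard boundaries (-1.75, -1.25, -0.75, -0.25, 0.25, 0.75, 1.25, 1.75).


Stanine boundaries: [-1.75, -1.25, -0.75, -0.25, 0.25, 0.75, 1.25, 1.75]
z = -0.8
Check each boundary:
  z >= -1.75 -> could be stanine 2
  z >= -1.25 -> could be stanine 3
  z < -0.75
  z < -0.25
  z < 0.25
  z < 0.75
  z < 1.25
  z < 1.75
Highest qualifying boundary gives stanine = 3

3


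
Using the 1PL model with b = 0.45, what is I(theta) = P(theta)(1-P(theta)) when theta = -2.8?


P = 1/(1+exp(-(-2.8-0.45))) = 0.0373
I = P*(1-P) = 0.0373 * 0.9627
I = 0.0359

0.0359


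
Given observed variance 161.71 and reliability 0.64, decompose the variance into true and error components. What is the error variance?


var_true = rxx * var_obs = 0.64 * 161.71 = 103.4944
var_error = var_obs - var_true
var_error = 161.71 - 103.4944
var_error = 58.2156

58.2156


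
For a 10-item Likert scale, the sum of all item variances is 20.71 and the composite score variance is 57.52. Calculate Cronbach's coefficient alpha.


alpha = (k/(k-1)) * (1 - sum(si^2)/s_total^2)
= (10/9) * (1 - 20.71/57.52)
alpha = 0.7111

0.7111


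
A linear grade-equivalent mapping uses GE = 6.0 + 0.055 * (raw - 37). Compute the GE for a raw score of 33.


raw - median = 33 - 37 = -4
slope * diff = 0.055 * -4 = -0.22
GE = 6.0 + -0.22
GE = 5.78

5.78


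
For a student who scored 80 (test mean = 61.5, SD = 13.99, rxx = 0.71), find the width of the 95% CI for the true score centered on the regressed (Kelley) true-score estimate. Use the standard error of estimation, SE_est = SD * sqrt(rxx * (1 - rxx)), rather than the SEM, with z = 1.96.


True score estimate = 0.71*80 + 0.29*61.5 = 74.635
SE_est = SD * sqrt(rxx * (1 - rxx)) = 13.99 * sqrt(0.71 * 0.29) = 13.99 * sqrt(0.2059) = 6.348131
CI = T_est +/- z * SE_est, so width = 2 * z * SE_est = 2 * 1.96 * 6.348131
Width = 24.8847

24.8847


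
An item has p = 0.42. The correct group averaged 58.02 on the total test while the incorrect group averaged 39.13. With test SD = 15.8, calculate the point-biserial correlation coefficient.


q = 1 - p = 0.58
rpb = ((M1 - M0) / SD) * sqrt(p * q)
rpb = ((58.02 - 39.13) / 15.8) * sqrt(0.42 * 0.58)
rpb = 0.5901

0.5901


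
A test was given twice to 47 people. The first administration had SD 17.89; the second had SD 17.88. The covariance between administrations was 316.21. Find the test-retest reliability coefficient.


r = cov(X,Y) / (SD_X * SD_Y)
r = 316.21 / (17.89 * 17.88)
r = 316.21 / 319.8732
r = 0.9885

0.9885


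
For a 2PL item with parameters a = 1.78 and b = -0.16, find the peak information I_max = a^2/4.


For 2PL, max info at theta = b = -0.16
I_max = a^2 / 4 = 1.78^2 / 4
= 3.1684 / 4
I_max = 0.7921

0.7921


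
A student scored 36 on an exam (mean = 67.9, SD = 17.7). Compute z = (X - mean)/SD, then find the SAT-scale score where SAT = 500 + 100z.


z = (X - mean) / SD = (36 - 67.9) / 17.7
z = -31.9 / 17.7
z = -1.8023
SAT-scale = SAT = 500 + 100z
Carry z at full precision (z = -31.9 / 17.7) into the conversion:
SAT-scale = 500 + 100 * (-31.9 / 17.7) = 500 + -3190 / 17.7
SAT-scale = 500 + -180.226
SAT-scale = 319.774

319.774


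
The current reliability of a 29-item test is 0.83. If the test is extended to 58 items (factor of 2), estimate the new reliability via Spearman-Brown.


r_new = (n * rxx) / (1 + (n-1) * rxx)
r_new = (2 * 0.83) / (1 + 1 * 0.83)
r_new = 1.66 / 1.83
r_new = 0.9071

0.9071


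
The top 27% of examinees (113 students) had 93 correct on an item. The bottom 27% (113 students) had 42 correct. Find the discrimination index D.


p_upper = 93/113 = 0.823
p_lower = 42/113 = 0.3717
D = 0.823 - 0.3717 = 0.4513

0.4513


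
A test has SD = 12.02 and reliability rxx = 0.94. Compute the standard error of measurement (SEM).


SEM = SD * sqrt(1 - rxx)
SEM = 12.02 * sqrt(1 - 0.94)
SEM = 12.02 * sqrt(0.06) = 12.02 * 0.244949
SEM = 2.9443

2.9443


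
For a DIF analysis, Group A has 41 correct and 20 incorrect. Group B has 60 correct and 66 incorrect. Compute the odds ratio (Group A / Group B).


Odds_A = 41/20 = 2.05
Odds_B = 60/66 = 0.9091
OR = Odds_A / Odds_B = 2.05 / 0.9091
Exactly, OR = (41 * 66) / (20 * 60) = 2706 / 1200
OR = 2.255

2.255


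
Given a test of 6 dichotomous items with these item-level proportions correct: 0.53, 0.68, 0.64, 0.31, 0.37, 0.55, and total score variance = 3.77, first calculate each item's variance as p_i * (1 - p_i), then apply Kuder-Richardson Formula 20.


For each item, compute p_i * q_i:
  Item 1: 0.53 * 0.47 = 0.2491
  Item 2: 0.68 * 0.32 = 0.2176
  Item 3: 0.64 * 0.36 = 0.2304
  Item 4: 0.31 * 0.69 = 0.2139
  Item 5: 0.37 * 0.63 = 0.2331
  Item 6: 0.55 * 0.45 = 0.2475
Sum(p_i * q_i) = 0.2491 + 0.2176 + 0.2304 + 0.2139 + 0.2331 + 0.2475 = 1.3916
KR-20 = (k/(k-1)) * (1 - Sum(p_i*q_i) / Var_total)
= (6/5) * (1 - 1.3916/3.77)
= 1.2 * 0.6309
KR-20 = 0.7571

0.7571


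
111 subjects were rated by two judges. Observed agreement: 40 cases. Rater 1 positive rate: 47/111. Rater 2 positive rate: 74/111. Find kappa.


P_o = 40/111 = 0.36036
P_e = (47*74 + 64*37) / 12321 = 0.474474
kappa = (P_o - P_e) / (1 - P_e)
kappa = (0.36036 - 0.474474) / (1 - 0.474474)
kappa = -0.2171

-0.2171


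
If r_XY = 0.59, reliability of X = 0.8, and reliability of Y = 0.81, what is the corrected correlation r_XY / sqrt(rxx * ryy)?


r_corrected = rxy / sqrt(rxx * ryy)
= 0.59 / sqrt(0.8 * 0.81)
= 0.59 / sqrt(0.648)
= 0.59 / 0.804984
r_corrected = 0.7329

0.7329


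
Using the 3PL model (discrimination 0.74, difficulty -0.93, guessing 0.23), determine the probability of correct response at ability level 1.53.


logit = 0.74*(1.53 - -0.93) = 1.8204
P* = 1/(1 + exp(-1.8204)) = 0.8606
P = 0.23 + (1 - 0.23) * 0.8606
P = 0.8927

0.8927


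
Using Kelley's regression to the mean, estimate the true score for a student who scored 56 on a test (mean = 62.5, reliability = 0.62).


T_est = rxx * X + (1 - rxx) * mean
T_est = 0.62 * 56 + 0.38 * 62.5
T_est = 34.72 + 23.75
T_est = 58.47

58.47


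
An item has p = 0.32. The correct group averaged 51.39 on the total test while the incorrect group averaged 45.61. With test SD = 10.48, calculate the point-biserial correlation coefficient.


q = 1 - p = 0.68
rpb = ((M1 - M0) / SD) * sqrt(p * q)
rpb = ((51.39 - 45.61) / 10.48) * sqrt(0.32 * 0.68)
rpb = 0.2573

0.2573


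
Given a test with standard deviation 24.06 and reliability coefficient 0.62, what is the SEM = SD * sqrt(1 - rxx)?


SEM = SD * sqrt(1 - rxx)
SEM = 24.06 * sqrt(1 - 0.62)
SEM = 24.06 * sqrt(0.38) = 24.06 * 0.616441
SEM = 14.8316

14.8316


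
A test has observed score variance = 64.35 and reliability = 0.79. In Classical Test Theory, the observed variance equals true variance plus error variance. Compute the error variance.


var_true = rxx * var_obs = 0.79 * 64.35 = 50.8365
var_error = var_obs - var_true
var_error = 64.35 - 50.8365
var_error = 13.5135

13.5135


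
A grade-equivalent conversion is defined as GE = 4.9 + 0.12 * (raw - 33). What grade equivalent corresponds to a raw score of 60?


raw - median = 60 - 33 = 27
slope * diff = 0.12 * 27 = 3.24
GE = 4.9 + 3.24
GE = 8.14

8.14


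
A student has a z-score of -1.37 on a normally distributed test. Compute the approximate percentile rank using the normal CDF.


CDF(z) = 0.5 * (1 + erf(z/sqrt(2)))
erf(-0.9687) = -0.8293
CDF = 0.0853
Percentile rank = 0.0853 * 100 = 8.53

8.53


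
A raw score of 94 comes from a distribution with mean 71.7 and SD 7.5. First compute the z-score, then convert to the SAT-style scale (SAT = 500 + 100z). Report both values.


z = (X - mean) / SD = (94 - 71.7) / 7.5
z = 22.3 / 7.5
z = 2.9733
SAT-scale = SAT = 500 + 100z
Carry z at full precision (z = 22.3 / 7.5) into the conversion:
SAT-scale = 500 + 100 * (22.3 / 7.5) = 500 + 2230 / 7.5
SAT-scale = 500 + 297.3333
SAT-scale = 797.3333

797.3333


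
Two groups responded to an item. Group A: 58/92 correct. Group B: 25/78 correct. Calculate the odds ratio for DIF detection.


Odds_A = 58/34 = 1.7059
Odds_B = 25/53 = 0.4717
OR = Odds_A / Odds_B = 1.7059 / 0.4717
Exactly, OR = (58 * 53) / (34 * 25) = 3074 / 850
OR = 3.6165

3.6165


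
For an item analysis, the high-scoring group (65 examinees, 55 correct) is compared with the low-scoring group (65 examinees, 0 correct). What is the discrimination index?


p_upper = 55/65 = 0.8462
p_lower = 0/65 = 0.0
D = 0.8462 - 0.0 = 0.8462

0.8462


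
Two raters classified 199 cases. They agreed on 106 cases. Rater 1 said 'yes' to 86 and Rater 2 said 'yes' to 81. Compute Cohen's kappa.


P_o = 106/199 = 0.532663
P_e = (86*81 + 113*118) / 39601 = 0.512613
kappa = (P_o - P_e) / (1 - P_e)
kappa = (0.532663 - 0.512613) / (1 - 0.512613)
kappa = 0.0411

0.0411


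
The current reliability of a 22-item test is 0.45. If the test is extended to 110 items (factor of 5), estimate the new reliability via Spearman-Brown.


r_new = (n * rxx) / (1 + (n-1) * rxx)
r_new = (5 * 0.45) / (1 + 4 * 0.45)
r_new = 2.25 / 2.8
r_new = 0.8036

0.8036


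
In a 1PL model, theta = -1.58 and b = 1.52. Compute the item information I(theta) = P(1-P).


P = 1/(1+exp(-(-1.58-1.52))) = 0.0431
I = P*(1-P) = 0.0431 * 0.9569
I = 0.0412

0.0412


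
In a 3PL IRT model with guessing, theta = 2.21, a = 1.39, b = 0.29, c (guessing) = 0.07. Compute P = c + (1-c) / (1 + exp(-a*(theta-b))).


logit = 1.39*(2.21 - 0.29) = 2.6688
P* = 1/(1 + exp(-2.6688)) = 0.9352
P = 0.07 + (1 - 0.07) * 0.9352
P = 0.9397

0.9397


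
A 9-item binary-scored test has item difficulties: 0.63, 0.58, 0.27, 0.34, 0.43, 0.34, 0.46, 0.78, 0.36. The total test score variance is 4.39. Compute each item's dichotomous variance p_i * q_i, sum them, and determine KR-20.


For each item, compute p_i * q_i:
  Item 1: 0.63 * 0.37 = 0.2331
  Item 2: 0.58 * 0.42 = 0.2436
  Item 3: 0.27 * 0.73 = 0.1971
  Item 4: 0.34 * 0.66 = 0.2244
  Item 5: 0.43 * 0.57 = 0.2451
  Item 6: 0.34 * 0.66 = 0.2244
  Item 7: 0.46 * 0.54 = 0.2484
  Item 8: 0.78 * 0.22 = 0.1716
  Item 9: 0.36 * 0.64 = 0.2304
Sum(p_i * q_i) = 0.2331 + 0.2436 + 0.1971 + 0.2244 + 0.2451 + 0.2244 + 0.2484 + 0.1716 + 0.2304 = 2.0181
KR-20 = (k/(k-1)) * (1 - Sum(p_i*q_i) / Var_total)
= (9/8) * (1 - 2.0181/4.39)
= 1.125 * 0.5403
KR-20 = 0.6078

0.6078


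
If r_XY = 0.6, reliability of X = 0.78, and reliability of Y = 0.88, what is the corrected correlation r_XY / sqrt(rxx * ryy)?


r_corrected = rxy / sqrt(rxx * ryy)
= 0.6 / sqrt(0.78 * 0.88)
= 0.6 / sqrt(0.6864)
= 0.6 / 0.828493
r_corrected = 0.7242

0.7242


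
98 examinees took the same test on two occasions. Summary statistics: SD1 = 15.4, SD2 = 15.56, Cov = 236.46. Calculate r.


r = cov(X,Y) / (SD_X * SD_Y)
r = 236.46 / (15.4 * 15.56)
r = 236.46 / 239.624
r = 0.9868

0.9868


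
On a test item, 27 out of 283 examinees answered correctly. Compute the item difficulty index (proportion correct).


Item difficulty p = number correct / total examinees
p = 27 / 283
p = 0.0954

0.0954


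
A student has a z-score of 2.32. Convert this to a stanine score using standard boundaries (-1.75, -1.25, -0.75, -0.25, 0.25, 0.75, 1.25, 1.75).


Stanine boundaries: [-1.75, -1.25, -0.75, -0.25, 0.25, 0.75, 1.25, 1.75]
z = 2.32
Check each boundary:
  z >= -1.75 -> could be stanine 2
  z >= -1.25 -> could be stanine 3
  z >= -0.75 -> could be stanine 4
  z >= -0.25 -> could be stanine 5
  z >= 0.25 -> could be stanine 6
  z >= 0.75 -> could be stanine 7
  z >= 1.25 -> could be stanine 8
  z >= 1.75 -> could be stanine 9
Highest qualifying boundary gives stanine = 9

9


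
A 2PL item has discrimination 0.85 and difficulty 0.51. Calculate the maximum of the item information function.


For 2PL, max info at theta = b = 0.51
I_max = a^2 / 4 = 0.85^2 / 4
= 0.7225 / 4
I_max = 0.1806

0.1806


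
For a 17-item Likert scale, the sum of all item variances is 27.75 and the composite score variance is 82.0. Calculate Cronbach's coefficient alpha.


alpha = (k/(k-1)) * (1 - sum(si^2)/s_total^2)
= (17/16) * (1 - 27.75/82.0)
alpha = 0.7029

0.7029


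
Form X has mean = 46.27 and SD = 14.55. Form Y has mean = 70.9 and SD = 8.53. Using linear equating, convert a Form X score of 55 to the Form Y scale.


slope = SD_Y / SD_X = 8.53 / 14.55 ~ 0.5863
intercept = mean_Y - slope * mean_X = 70.9 - (8.53 / 14.55) * 46.27 ~ 43.774
Y = slope * X + intercept. To avoid rounding drift from the rounded slope/intercept, evaluate the equivalent form Y = mean_Y + SD_Y * (X - mean_X) / SD_X at full precision:
Y = 70.9 + 8.53 * (55 - 46.27) / 14.55
Y = 70.9 + 8.53 * 8.73 / 14.55
Y = 70.9 + 74.4669 / 14.55
Y = 70.9 + 5.118
Y = 76.018

76.018


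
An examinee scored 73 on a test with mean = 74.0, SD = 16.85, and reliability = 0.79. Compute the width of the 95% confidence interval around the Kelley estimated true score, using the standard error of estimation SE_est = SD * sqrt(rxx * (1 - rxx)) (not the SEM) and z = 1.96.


True score estimate = 0.79*73 + 0.21*74.0 = 73.21
SE_est = SD * sqrt(rxx * (1 - rxx)) = 16.85 * sqrt(0.79 * 0.21) = 16.85 * sqrt(0.1659) = 6.863144
CI = T_est +/- z * SE_est, so width = 2 * z * SE_est = 2 * 1.96 * 6.863144
Width = 26.9035

26.9035


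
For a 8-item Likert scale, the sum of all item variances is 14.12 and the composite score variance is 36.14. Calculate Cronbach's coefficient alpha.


alpha = (k/(k-1)) * (1 - sum(si^2)/s_total^2)
= (8/7) * (1 - 14.12/36.14)
alpha = 0.6963

0.6963


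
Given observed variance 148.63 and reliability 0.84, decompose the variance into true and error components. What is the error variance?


var_true = rxx * var_obs = 0.84 * 148.63 = 124.8492
var_error = var_obs - var_true
var_error = 148.63 - 124.8492
var_error = 23.7808

23.7808


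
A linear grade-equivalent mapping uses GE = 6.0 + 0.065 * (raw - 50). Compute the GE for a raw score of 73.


raw - median = 73 - 50 = 23
slope * diff = 0.065 * 23 = 1.495
GE = 6.0 + 1.495
GE = 7.495

7.495


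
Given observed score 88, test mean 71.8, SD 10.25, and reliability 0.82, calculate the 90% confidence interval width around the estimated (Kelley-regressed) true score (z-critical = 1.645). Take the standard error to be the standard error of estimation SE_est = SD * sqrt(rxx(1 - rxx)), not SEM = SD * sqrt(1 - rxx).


True score estimate = 0.82*88 + 0.18*71.8 = 85.084
SE_est = SD * sqrt(rxx * (1 - rxx)) = 10.25 * sqrt(0.82 * 0.18) = 10.25 * sqrt(0.1476) = 3.937921
CI = T_est +/- z * SE_est, so width = 2 * z * SE_est = 2 * 1.645 * 3.937921
Width = 12.9558

12.9558


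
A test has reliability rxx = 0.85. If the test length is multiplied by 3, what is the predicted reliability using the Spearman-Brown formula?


r_new = (n * rxx) / (1 + (n-1) * rxx)
r_new = (3 * 0.85) / (1 + 2 * 0.85)
r_new = 2.55 / 2.7
r_new = 0.9444

0.9444


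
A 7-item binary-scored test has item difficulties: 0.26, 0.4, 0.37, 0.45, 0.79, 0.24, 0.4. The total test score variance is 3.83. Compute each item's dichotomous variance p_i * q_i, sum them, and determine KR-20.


For each item, compute p_i * q_i:
  Item 1: 0.26 * 0.74 = 0.1924
  Item 2: 0.4 * 0.6 = 0.24
  Item 3: 0.37 * 0.63 = 0.2331
  Item 4: 0.45 * 0.55 = 0.2475
  Item 5: 0.79 * 0.21 = 0.1659
  Item 6: 0.24 * 0.76 = 0.1824
  Item 7: 0.4 * 0.6 = 0.24
Sum(p_i * q_i) = 0.1924 + 0.24 + 0.2331 + 0.2475 + 0.1659 + 0.1824 + 0.24 = 1.5013
KR-20 = (k/(k-1)) * (1 - Sum(p_i*q_i) / Var_total)
= (7/6) * (1 - 1.5013/3.83)
= 1.1667 * 0.608
KR-20 = 0.7094

0.7094


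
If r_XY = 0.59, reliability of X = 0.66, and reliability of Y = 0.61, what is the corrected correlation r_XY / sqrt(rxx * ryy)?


r_corrected = rxy / sqrt(rxx * ryy)
= 0.59 / sqrt(0.66 * 0.61)
= 0.59 / sqrt(0.4026)
= 0.59 / 0.634508
r_corrected = 0.9299

0.9299


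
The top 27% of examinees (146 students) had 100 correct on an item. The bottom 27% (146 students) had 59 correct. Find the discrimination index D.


p_upper = 100/146 = 0.6849
p_lower = 59/146 = 0.4041
D = 0.6849 - 0.4041 = 0.2808

0.2808


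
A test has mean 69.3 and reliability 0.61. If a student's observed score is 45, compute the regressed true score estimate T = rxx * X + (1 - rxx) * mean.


T_est = rxx * X + (1 - rxx) * mean
T_est = 0.61 * 45 + 0.39 * 69.3
T_est = 27.45 + 27.027
T_est = 54.477

54.477


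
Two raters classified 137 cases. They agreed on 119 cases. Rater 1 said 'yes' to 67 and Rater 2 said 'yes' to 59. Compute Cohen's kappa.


P_o = 119/137 = 0.868613
P_e = (67*59 + 70*78) / 18769 = 0.501518
kappa = (P_o - P_e) / (1 - P_e)
kappa = (0.868613 - 0.501518) / (1 - 0.501518)
kappa = 0.7364

0.7364


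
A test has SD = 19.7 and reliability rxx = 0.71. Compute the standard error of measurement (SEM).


SEM = SD * sqrt(1 - rxx)
SEM = 19.7 * sqrt(1 - 0.71)
SEM = 19.7 * sqrt(0.29) = 19.7 * 0.538516
SEM = 10.6088

10.6088


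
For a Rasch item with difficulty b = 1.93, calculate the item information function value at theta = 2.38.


P = 1/(1+exp(-(2.38-1.93))) = 0.6106
I = P*(1-P) = 0.6106 * 0.3894
I = 0.2378

0.2378


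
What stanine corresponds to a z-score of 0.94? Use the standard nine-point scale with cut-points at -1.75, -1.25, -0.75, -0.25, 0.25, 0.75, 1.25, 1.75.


Stanine boundaries: [-1.75, -1.25, -0.75, -0.25, 0.25, 0.75, 1.25, 1.75]
z = 0.94
Check each boundary:
  z >= -1.75 -> could be stanine 2
  z >= -1.25 -> could be stanine 3
  z >= -0.75 -> could be stanine 4
  z >= -0.25 -> could be stanine 5
  z >= 0.25 -> could be stanine 6
  z >= 0.75 -> could be stanine 7
  z < 1.25
  z < 1.75
Highest qualifying boundary gives stanine = 7

7


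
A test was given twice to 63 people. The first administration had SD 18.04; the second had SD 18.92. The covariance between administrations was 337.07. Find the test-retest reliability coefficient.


r = cov(X,Y) / (SD_X * SD_Y)
r = 337.07 / (18.04 * 18.92)
r = 337.07 / 341.3168
r = 0.9876

0.9876


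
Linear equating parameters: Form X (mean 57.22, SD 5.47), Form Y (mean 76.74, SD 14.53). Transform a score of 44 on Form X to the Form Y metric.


slope = SD_Y / SD_X = 14.53 / 5.47 ~ 2.6563
intercept = mean_Y - slope * mean_X = 76.74 - (14.53 / 5.47) * 57.22 ~ -75.2539
Y = slope * X + intercept. To avoid rounding drift from the rounded slope/intercept, evaluate the equivalent form Y = mean_Y + SD_Y * (X - mean_X) / SD_X at full precision:
Y = 76.74 + 14.53 * (44 - 57.22) / 5.47
Y = 76.74 - 14.53 * 13.22 / 5.47
Y = 76.74 - 192.0866 / 5.47
Y = 76.74 - 35.1164
Y = 41.6236

41.6236


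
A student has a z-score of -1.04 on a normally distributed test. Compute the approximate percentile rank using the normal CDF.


CDF(z) = 0.5 * (1 + erf(z/sqrt(2)))
erf(-0.7354) = -0.7017
CDF = 0.1492
Percentile rank = 0.1492 * 100 = 14.92

14.92


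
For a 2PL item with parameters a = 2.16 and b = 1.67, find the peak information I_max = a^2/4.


For 2PL, max info at theta = b = 1.67
I_max = a^2 / 4 = 2.16^2 / 4
= 4.6656 / 4
I_max = 1.1664

1.1664


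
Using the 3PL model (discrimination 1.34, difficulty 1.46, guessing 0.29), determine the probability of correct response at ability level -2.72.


logit = 1.34*(-2.72 - 1.46) = -5.6012
P* = 1/(1 + exp(--5.6012)) = 0.0037
P = 0.29 + (1 - 0.29) * 0.0037
P = 0.2926

0.2926


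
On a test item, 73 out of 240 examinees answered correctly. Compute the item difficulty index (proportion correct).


Item difficulty p = number correct / total examinees
p = 73 / 240
p = 0.3042

0.3042


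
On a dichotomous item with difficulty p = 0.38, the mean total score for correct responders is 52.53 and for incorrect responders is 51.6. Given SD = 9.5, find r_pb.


q = 1 - p = 0.62
rpb = ((M1 - M0) / SD) * sqrt(p * q)
rpb = ((52.53 - 51.6) / 9.5) * sqrt(0.38 * 0.62)
rpb = 0.0475

0.0475


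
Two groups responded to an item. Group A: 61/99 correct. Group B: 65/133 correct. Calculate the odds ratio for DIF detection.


Odds_A = 61/38 = 1.6053
Odds_B = 65/68 = 0.9559
OR = Odds_A / Odds_B = 1.6053 / 0.9559
Exactly, OR = (61 * 68) / (38 * 65) = 4148 / 2470
OR = 1.6794

1.6794


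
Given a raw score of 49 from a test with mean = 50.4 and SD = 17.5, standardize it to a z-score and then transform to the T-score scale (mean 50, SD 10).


z = (X - mean) / SD = (49 - 50.4) / 17.5
z = -1.4 / 17.5
z = -0.08
T-score = T = 50 + 10z
Carry z at full precision (z = -1.4 / 17.5) into the conversion:
T-score = 50 + 10 * (-1.4 / 17.5) = 50 + -14 / 17.5
T-score = 50 + -0.8
T-score = 49.2

49.2


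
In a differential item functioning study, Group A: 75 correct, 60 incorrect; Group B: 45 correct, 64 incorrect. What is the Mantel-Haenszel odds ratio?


Odds_A = 75/60 = 1.25
Odds_B = 45/64 = 0.7031
OR = Odds_A / Odds_B = 1.25 / 0.7031
Exactly, OR = (75 * 64) / (60 * 45) = 4800 / 2700
OR = 1.7778

1.7778


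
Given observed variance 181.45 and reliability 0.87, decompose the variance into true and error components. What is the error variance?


var_true = rxx * var_obs = 0.87 * 181.45 = 157.8615
var_error = var_obs - var_true
var_error = 181.45 - 157.8615
var_error = 23.5885

23.5885


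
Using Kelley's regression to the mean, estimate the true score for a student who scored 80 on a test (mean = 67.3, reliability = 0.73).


T_est = rxx * X + (1 - rxx) * mean
T_est = 0.73 * 80 + 0.27 * 67.3
T_est = 58.4 + 18.171
T_est = 76.571

76.571


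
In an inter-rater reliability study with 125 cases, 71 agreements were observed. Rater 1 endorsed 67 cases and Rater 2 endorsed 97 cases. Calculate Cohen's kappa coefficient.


P_o = 71/125 = 0.568
P_e = (67*97 + 58*28) / 15625 = 0.519872
kappa = (P_o - P_e) / (1 - P_e)
kappa = (0.568 - 0.519872) / (1 - 0.519872)
kappa = 0.1002

0.1002


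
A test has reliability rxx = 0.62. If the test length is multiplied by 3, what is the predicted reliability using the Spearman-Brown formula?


r_new = (n * rxx) / (1 + (n-1) * rxx)
r_new = (3 * 0.62) / (1 + 2 * 0.62)
r_new = 1.86 / 2.24
r_new = 0.8304

0.8304


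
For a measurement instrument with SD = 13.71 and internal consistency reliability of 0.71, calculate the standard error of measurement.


SEM = SD * sqrt(1 - rxx)
SEM = 13.71 * sqrt(1 - 0.71)
SEM = 13.71 * sqrt(0.29) = 13.71 * 0.538516
SEM = 7.3831

7.3831


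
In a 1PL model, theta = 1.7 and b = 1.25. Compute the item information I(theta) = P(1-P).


P = 1/(1+exp(-(1.7-1.25))) = 0.6106
I = P*(1-P) = 0.6106 * 0.3894
I = 0.2378

0.2378


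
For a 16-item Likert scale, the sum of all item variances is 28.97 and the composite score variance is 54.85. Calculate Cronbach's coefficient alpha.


alpha = (k/(k-1)) * (1 - sum(si^2)/s_total^2)
= (16/15) * (1 - 28.97/54.85)
alpha = 0.5033

0.5033


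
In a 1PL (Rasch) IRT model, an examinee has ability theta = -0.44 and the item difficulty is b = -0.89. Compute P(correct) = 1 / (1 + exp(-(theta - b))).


theta - b = -0.44 - -0.89 = 0.45
exp(-(theta - b)) = exp(-0.45) = 0.6376
P = 1 / (1 + 0.6376)
P = 0.6106

0.6106


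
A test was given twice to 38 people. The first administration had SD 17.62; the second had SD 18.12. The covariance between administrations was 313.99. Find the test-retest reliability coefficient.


r = cov(X,Y) / (SD_X * SD_Y)
r = 313.99 / (17.62 * 18.12)
r = 313.99 / 319.2744
r = 0.9834

0.9834


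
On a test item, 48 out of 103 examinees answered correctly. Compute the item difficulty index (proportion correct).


Item difficulty p = number correct / total examinees
p = 48 / 103
p = 0.466

0.466


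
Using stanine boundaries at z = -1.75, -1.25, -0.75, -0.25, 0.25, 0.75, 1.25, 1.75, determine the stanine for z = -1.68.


Stanine boundaries: [-1.75, -1.25, -0.75, -0.25, 0.25, 0.75, 1.25, 1.75]
z = -1.68
Check each boundary:
  z >= -1.75 -> could be stanine 2
  z < -1.25
  z < -0.75
  z < -0.25
  z < 0.25
  z < 0.75
  z < 1.25
  z < 1.75
Highest qualifying boundary gives stanine = 2

2


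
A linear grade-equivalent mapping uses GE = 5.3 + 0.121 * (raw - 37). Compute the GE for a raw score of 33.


raw - median = 33 - 37 = -4
slope * diff = 0.121 * -4 = -0.484
GE = 5.3 + -0.484
GE = 4.816

4.816


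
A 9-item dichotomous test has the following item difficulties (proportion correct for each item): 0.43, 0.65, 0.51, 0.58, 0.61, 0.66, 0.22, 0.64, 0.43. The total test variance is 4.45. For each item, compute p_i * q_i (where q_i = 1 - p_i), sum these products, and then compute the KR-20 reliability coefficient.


For each item, compute p_i * q_i:
  Item 1: 0.43 * 0.57 = 0.2451
  Item 2: 0.65 * 0.35 = 0.2275
  Item 3: 0.51 * 0.49 = 0.2499
  Item 4: 0.58 * 0.42 = 0.2436
  Item 5: 0.61 * 0.39 = 0.2379
  Item 6: 0.66 * 0.34 = 0.2244
  Item 7: 0.22 * 0.78 = 0.1716
  Item 8: 0.64 * 0.36 = 0.2304
  Item 9: 0.43 * 0.57 = 0.2451
Sum(p_i * q_i) = 0.2451 + 0.2275 + 0.2499 + 0.2436 + 0.2379 + 0.2244 + 0.1716 + 0.2304 + 0.2451 = 2.0755
KR-20 = (k/(k-1)) * (1 - Sum(p_i*q_i) / Var_total)
= (9/8) * (1 - 2.0755/4.45)
= 1.125 * 0.5336
KR-20 = 0.6003

0.6003


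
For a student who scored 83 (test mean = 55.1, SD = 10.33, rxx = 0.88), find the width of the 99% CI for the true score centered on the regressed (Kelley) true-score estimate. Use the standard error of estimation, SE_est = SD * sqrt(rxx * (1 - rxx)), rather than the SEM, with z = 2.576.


True score estimate = 0.88*83 + 0.12*55.1 = 79.652
SE_est = SD * sqrt(rxx * (1 - rxx)) = 10.33 * sqrt(0.88 * 0.12) = 10.33 * sqrt(0.1056) = 3.356853
CI = T_est +/- z * SE_est, so width = 2 * z * SE_est = 2 * 2.576 * 3.356853
Width = 17.2945

17.2945


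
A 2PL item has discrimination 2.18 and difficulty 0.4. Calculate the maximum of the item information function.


For 2PL, max info at theta = b = 0.4
I_max = a^2 / 4 = 2.18^2 / 4
= 4.7524 / 4
I_max = 1.1881

1.1881


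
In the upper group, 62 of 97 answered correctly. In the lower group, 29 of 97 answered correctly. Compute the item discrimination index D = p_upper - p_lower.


p_upper = 62/97 = 0.6392
p_lower = 29/97 = 0.299
D = 0.6392 - 0.299 = 0.3402

0.3402


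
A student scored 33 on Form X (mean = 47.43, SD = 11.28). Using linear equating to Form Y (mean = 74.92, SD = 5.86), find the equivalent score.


slope = SD_Y / SD_X = 5.86 / 11.28 ~ 0.5195
intercept = mean_Y - slope * mean_X = 74.92 - (5.86 / 11.28) * 47.43 ~ 50.2799
Y = slope * X + intercept. To avoid rounding drift from the rounded slope/intercept, evaluate the equivalent form Y = mean_Y + SD_Y * (X - mean_X) / SD_X at full precision:
Y = 74.92 + 5.86 * (33 - 47.43) / 11.28
Y = 74.92 - 5.86 * 14.43 / 11.28
Y = 74.92 - 84.5598 / 11.28
Y = 74.92 - 7.4964
Y = 67.4236

67.4236


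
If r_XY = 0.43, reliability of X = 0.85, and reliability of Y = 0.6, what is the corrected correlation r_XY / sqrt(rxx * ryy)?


r_corrected = rxy / sqrt(rxx * ryy)
= 0.43 / sqrt(0.85 * 0.6)
= 0.43 / sqrt(0.51)
= 0.43 / 0.714143
r_corrected = 0.6021

0.6021


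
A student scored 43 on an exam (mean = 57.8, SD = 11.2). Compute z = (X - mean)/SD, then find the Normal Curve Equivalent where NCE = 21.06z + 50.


z = (X - mean) / SD = (43 - 57.8) / 11.2
z = -14.8 / 11.2
z = -1.3214
NCE = NCE = 21.06z + 50
Carry z at full precision (z = -14.8 / 11.2) into the conversion:
NCE = 21.06 * (-14.8 / 11.2) + 50 = -311.688 / 11.2 + 50
NCE = -27.8293 + 50
NCE = 22.1707

22.1707


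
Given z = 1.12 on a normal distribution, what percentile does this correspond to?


CDF(z) = 0.5 * (1 + erf(z/sqrt(2)))
erf(0.792) = 0.7373
CDF = 0.8686
Percentile rank = 0.8686 * 100 = 86.86

86.86


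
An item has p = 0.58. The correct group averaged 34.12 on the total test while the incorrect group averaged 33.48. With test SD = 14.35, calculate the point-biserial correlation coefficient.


q = 1 - p = 0.42
rpb = ((M1 - M0) / SD) * sqrt(p * q)
rpb = ((34.12 - 33.48) / 14.35) * sqrt(0.58 * 0.42)
rpb = 0.022

0.022


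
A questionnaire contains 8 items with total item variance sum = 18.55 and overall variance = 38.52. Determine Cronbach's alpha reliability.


alpha = (k/(k-1)) * (1 - sum(si^2)/s_total^2)
= (8/7) * (1 - 18.55/38.52)
alpha = 0.5925

0.5925


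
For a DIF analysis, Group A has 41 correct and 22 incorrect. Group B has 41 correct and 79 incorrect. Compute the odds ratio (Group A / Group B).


Odds_A = 41/22 = 1.8636
Odds_B = 41/79 = 0.519
OR = Odds_A / Odds_B = 1.8636 / 0.519
Exactly, OR = (41 * 79) / (22 * 41) = 3239 / 902
OR = 3.5909

3.5909


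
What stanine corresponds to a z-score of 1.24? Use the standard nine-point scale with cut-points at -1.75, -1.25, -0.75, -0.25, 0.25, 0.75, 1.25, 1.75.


Stanine boundaries: [-1.75, -1.25, -0.75, -0.25, 0.25, 0.75, 1.25, 1.75]
z = 1.24
Check each boundary:
  z >= -1.75 -> could be stanine 2
  z >= -1.25 -> could be stanine 3
  z >= -0.75 -> could be stanine 4
  z >= -0.25 -> could be stanine 5
  z >= 0.25 -> could be stanine 6
  z >= 0.75 -> could be stanine 7
  z < 1.25
  z < 1.75
Highest qualifying boundary gives stanine = 7

7


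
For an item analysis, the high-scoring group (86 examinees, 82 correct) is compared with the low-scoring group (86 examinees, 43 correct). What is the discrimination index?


p_upper = 82/86 = 0.9535
p_lower = 43/86 = 0.5
D = 0.9535 - 0.5 = 0.4535

0.4535


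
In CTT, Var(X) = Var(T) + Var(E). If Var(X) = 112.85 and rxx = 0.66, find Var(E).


var_true = rxx * var_obs = 0.66 * 112.85 = 74.481
var_error = var_obs - var_true
var_error = 112.85 - 74.481
var_error = 38.369

38.369


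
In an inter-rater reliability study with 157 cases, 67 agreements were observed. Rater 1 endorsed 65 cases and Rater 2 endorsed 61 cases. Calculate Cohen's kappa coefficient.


P_o = 67/157 = 0.426752
P_e = (65*61 + 92*96) / 24649 = 0.519169
kappa = (P_o - P_e) / (1 - P_e)
kappa = (0.426752 - 0.519169) / (1 - 0.519169)
kappa = -0.1922

-0.1922


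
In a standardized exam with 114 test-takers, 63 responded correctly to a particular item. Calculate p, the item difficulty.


Item difficulty p = number correct / total examinees
p = 63 / 114
p = 0.5526

0.5526


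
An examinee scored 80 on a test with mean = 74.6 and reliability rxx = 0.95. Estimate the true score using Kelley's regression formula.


T_est = rxx * X + (1 - rxx) * mean
T_est = 0.95 * 80 + 0.05 * 74.6
T_est = 76.0 + 3.73
T_est = 79.73

79.73


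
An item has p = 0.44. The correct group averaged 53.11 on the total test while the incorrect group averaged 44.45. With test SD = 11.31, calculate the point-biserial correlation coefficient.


q = 1 - p = 0.56
rpb = ((M1 - M0) / SD) * sqrt(p * q)
rpb = ((53.11 - 44.45) / 11.31) * sqrt(0.44 * 0.56)
rpb = 0.3801

0.3801


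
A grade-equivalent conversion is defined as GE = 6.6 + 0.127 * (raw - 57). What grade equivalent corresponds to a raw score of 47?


raw - median = 47 - 57 = -10
slope * diff = 0.127 * -10 = -1.27
GE = 6.6 + -1.27
GE = 5.33

5.33


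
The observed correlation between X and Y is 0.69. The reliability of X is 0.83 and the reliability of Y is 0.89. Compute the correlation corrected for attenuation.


r_corrected = rxy / sqrt(rxx * ryy)
= 0.69 / sqrt(0.83 * 0.89)
= 0.69 / sqrt(0.7387)
= 0.69 / 0.859477
r_corrected = 0.8028

0.8028


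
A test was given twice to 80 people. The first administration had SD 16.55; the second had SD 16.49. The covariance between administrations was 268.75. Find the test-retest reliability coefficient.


r = cov(X,Y) / (SD_X * SD_Y)
r = 268.75 / (16.55 * 16.49)
r = 268.75 / 272.9095
r = 0.9848

0.9848


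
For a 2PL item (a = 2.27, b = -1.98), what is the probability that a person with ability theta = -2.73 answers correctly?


a*(theta - b) = 2.27 * (-2.73 - -1.98) = -1.7025
exp(--1.7025) = 5.4876
P = 1 / (1 + 5.4876)
P = 0.1541

0.1541


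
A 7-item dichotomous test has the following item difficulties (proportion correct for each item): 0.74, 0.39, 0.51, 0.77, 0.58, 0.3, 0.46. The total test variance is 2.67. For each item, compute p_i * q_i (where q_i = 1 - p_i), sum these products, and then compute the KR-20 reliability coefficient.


For each item, compute p_i * q_i:
  Item 1: 0.74 * 0.26 = 0.1924
  Item 2: 0.39 * 0.61 = 0.2379
  Item 3: 0.51 * 0.49 = 0.2499
  Item 4: 0.77 * 0.23 = 0.1771
  Item 5: 0.58 * 0.42 = 0.2436
  Item 6: 0.3 * 0.7 = 0.21
  Item 7: 0.46 * 0.54 = 0.2484
Sum(p_i * q_i) = 0.1924 + 0.2379 + 0.2499 + 0.1771 + 0.2436 + 0.21 + 0.2484 = 1.5593
KR-20 = (k/(k-1)) * (1 - Sum(p_i*q_i) / Var_total)
= (7/6) * (1 - 1.5593/2.67)
= 1.1667 * 0.416
KR-20 = 0.4853

0.4853


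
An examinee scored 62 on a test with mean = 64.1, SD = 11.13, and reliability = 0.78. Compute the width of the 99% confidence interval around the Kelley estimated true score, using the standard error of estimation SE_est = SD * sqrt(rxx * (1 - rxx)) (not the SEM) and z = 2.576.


True score estimate = 0.78*62 + 0.22*64.1 = 62.462
SE_est = SD * sqrt(rxx * (1 - rxx)) = 11.13 * sqrt(0.78 * 0.22) = 11.13 * sqrt(0.1716) = 4.610561
CI = T_est +/- z * SE_est, so width = 2 * z * SE_est = 2 * 2.576 * 4.610561
Width = 23.7536

23.7536


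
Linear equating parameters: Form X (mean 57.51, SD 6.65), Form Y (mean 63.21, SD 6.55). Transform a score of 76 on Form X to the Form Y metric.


slope = SD_Y / SD_X = 6.55 / 6.65 ~ 0.985
intercept = mean_Y - slope * mean_X = 63.21 - (6.55 / 6.65) * 57.51 ~ 6.5648
Y = slope * X + intercept. To avoid rounding drift from the rounded slope/intercept, evaluate the equivalent form Y = mean_Y + SD_Y * (X - mean_X) / SD_X at full precision:
Y = 63.21 + 6.55 * (76 - 57.51) / 6.65
Y = 63.21 + 6.55 * 18.49 / 6.65
Y = 63.21 + 121.1095 / 6.65
Y = 63.21 + 18.212
Y = 81.422

81.422


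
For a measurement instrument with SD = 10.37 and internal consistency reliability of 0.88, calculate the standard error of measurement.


SEM = SD * sqrt(1 - rxx)
SEM = 10.37 * sqrt(1 - 0.88)
SEM = 10.37 * sqrt(0.12) = 10.37 * 0.34641
SEM = 3.5923

3.5923


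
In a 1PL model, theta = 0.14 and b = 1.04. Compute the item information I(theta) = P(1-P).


P = 1/(1+exp(-(0.14-1.04))) = 0.2891
I = P*(1-P) = 0.2891 * 0.7109
I = 0.2055

0.2055


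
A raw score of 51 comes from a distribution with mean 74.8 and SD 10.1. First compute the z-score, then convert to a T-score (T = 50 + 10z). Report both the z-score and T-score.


z = (X - mean) / SD = (51 - 74.8) / 10.1
z = -23.8 / 10.1
z = -2.3564
T-score = T = 50 + 10z
Carry z at full precision (z = -23.8 / 10.1) into the conversion:
T-score = 50 + 10 * (-23.8 / 10.1) = 50 + -238 / 10.1
T-score = 50 + -23.5644
T-score = 26.4356

26.4356


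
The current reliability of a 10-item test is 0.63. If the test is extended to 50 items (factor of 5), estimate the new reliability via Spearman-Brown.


r_new = (n * rxx) / (1 + (n-1) * rxx)
r_new = (5 * 0.63) / (1 + 4 * 0.63)
r_new = 3.15 / 3.52
r_new = 0.8949

0.8949


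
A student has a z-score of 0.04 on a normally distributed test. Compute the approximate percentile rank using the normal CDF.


CDF(z) = 0.5 * (1 + erf(z/sqrt(2)))
erf(0.0283) = 0.0319
CDF = 0.516
Percentile rank = 0.516 * 100 = 51.6

51.6
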